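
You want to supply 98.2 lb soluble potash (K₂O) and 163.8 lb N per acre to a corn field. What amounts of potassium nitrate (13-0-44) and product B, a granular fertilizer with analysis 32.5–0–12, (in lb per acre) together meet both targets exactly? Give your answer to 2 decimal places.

Per-acre balance (a = potassium nitrate, b = product B):
K₂O: 0.44·a + 0.12·b = 98.2
N: 0.13·a + 0.325·b = 163.8
Eliminate b: (row1) − 0.12/0.325·(row2) → 0.392·a = 37.72, so a = 96.2245.
Then b = (163.8 − 0.13·96.2245) / 0.325 = 465.5102.

96.22 lb potassium nitrate, 465.51 lb product B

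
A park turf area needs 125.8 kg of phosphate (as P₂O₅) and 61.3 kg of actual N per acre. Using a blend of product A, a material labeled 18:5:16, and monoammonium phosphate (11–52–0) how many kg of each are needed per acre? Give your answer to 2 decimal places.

Per-acre balance (a = product A, b = monoammonium phosphate):
P₂O₅: 0.05·a + 0.52·b = 125.8
N: 0.18·a + 0.11·b = 61.3
From row1: a = (125.8 − 0.52·b) / 0.05.
Into row2: 0.18·(125.8 − 0.52·b)/0.05 + 0.11·b = 61.3 → b = 222.236, a = 204.7446.

204.74 kg product A, 222.24 kg monoammonium phosphate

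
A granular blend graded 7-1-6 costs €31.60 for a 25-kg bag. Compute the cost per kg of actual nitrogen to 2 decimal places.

€18.06 per kg N

N in bag = 25 × 7% = 1.75 kg.
Cost per kg N = €31.60 / 1.75 = €18.0571.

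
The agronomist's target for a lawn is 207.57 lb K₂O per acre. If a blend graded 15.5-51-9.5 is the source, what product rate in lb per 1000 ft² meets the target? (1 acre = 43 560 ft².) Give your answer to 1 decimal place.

Product per acre = 207.57 / 9.5% = 2184.95 lb.
Convert to per 1000 ft²: 2184.95 × 0.0229568 = 50.1595 lb.

50.2 lb of product per thousand sq ft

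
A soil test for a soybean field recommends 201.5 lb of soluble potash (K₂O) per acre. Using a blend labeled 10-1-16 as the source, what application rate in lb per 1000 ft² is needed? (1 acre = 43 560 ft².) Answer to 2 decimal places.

Product per acre = 201.5 / 16% = 1259.38 lb.
Convert to per 1000 ft²: 1259.38 × 0.0229568 = 28.9113 lb.

28.91 lb of product per thousand sq ft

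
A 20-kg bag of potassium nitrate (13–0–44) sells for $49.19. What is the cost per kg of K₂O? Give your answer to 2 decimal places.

K₂O in bag = 20 × 44% = 8.8 kg.
Cost per kg K₂O = $49.19 / 8.8 = $5.5898.

$5.59 per kg K₂O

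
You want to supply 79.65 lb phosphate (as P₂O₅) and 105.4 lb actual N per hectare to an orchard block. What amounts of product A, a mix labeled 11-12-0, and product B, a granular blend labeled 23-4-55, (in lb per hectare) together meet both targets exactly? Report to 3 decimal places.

607.909 lb product A, 167.522 lb product B

With a, b = lb per hectare of product A and product B:
P₂O₅: 0.12·a + 0.04·b = 79.65
N: 0.11·a + 0.23·b = 105.4
Eliminate a: (row1) − 0.12/0.11·(row2) → -0.210909·b = -35.3318, so b = 167.5216.
Back-substitute: a = (79.65 − 0.04·167.5216) / 0.12 = 607.90948.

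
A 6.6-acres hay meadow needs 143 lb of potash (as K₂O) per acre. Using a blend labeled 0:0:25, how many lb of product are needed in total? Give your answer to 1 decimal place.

Product per acre = 143 / 25% = 572 lb.
Total product = 572 × 6.6 = 3775.2 lb.

3775.2 lb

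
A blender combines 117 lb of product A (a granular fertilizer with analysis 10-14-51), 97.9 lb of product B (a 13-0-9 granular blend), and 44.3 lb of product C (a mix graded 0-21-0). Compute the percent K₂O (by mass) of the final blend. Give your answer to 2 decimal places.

Total mass = 117 + 97.9 + 44.3 = 259.2 lb.
K₂O mass = 51%×117 + 9%×97.9 + 0%×44.3 = 68.481 lb.
% K₂O = 68.481 / 259.2 = 26.4201%.

26.42% K₂O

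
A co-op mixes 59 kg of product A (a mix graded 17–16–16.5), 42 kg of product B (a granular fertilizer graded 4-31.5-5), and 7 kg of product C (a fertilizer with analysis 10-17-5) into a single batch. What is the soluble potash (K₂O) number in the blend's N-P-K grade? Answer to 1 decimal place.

11.3% K₂O

Total mass = 59 + 42 + 7 = 108 kg.
K₂O mass = 16.5%×59 + 5%×42 + 5%×7 = 12.185 kg.
% K₂O = 12.185 / 108 = 11.2824%.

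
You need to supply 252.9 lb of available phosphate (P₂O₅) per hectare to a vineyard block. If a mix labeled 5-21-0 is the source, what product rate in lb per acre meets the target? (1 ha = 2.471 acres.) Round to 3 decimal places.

487.368 lb of product per acre

Product per hectare = 252.9 / 21% = 1204.29 lb.
Convert to per acre: 1204.29 × 0.404694 = 487.3678 lb.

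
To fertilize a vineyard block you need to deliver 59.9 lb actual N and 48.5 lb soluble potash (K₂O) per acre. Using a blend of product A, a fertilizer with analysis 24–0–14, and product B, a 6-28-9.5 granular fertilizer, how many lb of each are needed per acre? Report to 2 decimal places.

193.09 lb product A, 225.97 lb product B

Let a = lb of product A, b = lb of product B (per acre).
N: 0.24·a + 0.06·b = 59.9
K₂O: 0.14·a + 0.095·b = 48.5
Eliminate a: (row1) − 0.24/0.14·(row2) → -0.102857·b = -23.2429, so b = 225.972.
Back-substitute: a = (59.9 − 0.06·225.972) / 0.24 = 193.0903.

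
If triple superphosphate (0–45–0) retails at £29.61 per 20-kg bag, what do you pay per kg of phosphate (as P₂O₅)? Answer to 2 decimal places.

£3.29 per kg P₂O₅

P₂O₅ in bag = 20 × 45% = 9 kg.
Cost per kg P₂O₅ = £29.61 / 9 = £3.2900.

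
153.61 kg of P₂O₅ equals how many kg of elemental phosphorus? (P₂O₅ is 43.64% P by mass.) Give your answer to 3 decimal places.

67.035 kg P

P = 153.61 × 0.4364 = 67.0354 kg.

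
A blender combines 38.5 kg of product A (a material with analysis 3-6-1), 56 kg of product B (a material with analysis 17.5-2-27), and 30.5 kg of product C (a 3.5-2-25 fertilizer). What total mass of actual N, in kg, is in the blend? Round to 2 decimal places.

N mass = 3%×38.5 + 17.5%×56 + 3.5%×30.5 = 12.0225 kg.

12.02 kg N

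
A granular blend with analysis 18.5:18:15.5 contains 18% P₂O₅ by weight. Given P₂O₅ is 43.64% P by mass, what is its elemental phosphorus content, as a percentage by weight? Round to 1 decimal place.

7.9% P

%P = 18 × 0.4364 = 7.8552%.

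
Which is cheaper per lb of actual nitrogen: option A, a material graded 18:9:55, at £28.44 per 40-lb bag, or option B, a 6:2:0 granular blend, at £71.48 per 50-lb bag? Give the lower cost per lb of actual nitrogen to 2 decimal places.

£3.95 per lb N (option A)

option A: N per bag = 40 × 18% = 7.2 lb; cost = 28.44 / 7.2 = £3.9500/lb N.
option B: N per bag = 50 × 6% = 3 lb; cost = 71.48 / 3 = £23.8267/lb N.
option A is cheaper.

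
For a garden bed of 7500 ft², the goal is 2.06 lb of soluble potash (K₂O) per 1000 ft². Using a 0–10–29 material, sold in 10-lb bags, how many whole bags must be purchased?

Product per 1000 ft² = 2.06 / 29% = 7.10345 lb.
Total product = 7.10345 × 7500 / 1000 = 53.2759 lb.
Bags = ⌈53.2759 / 10⌉ = 6.

6 bags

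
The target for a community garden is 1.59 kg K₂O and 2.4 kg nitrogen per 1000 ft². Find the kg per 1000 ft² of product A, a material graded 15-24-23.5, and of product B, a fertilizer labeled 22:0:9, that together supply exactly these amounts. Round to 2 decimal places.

Per-1000 ft² balance (a = product A, b = product B):
K₂O: 0.235·a + 0.09·b = 1.59
N: 0.15·a + 0.22·b = 2.4
From row1: a = (1.59 − 0.09·b) / 0.235.
Into row2: 0.15·(1.59 − 0.09·b)/0.235 + 0.22·b = 2.4 → b = 8.52094, a = 3.50262.

3.50 kg product A, 8.52 kg product B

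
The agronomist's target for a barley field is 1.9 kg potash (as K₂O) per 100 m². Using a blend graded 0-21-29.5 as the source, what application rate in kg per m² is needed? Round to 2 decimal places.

0.06 kg of product per sq m

Product per 100 m² = 1.9 / 29.5% = 6.44068 kg.
Convert to per m²: 6.44068 × 0.01 = 0.0644068 kg.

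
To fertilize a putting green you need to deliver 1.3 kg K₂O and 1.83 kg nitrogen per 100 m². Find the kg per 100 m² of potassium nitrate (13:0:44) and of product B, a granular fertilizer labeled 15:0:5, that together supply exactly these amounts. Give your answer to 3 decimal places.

1.739 kg potassium nitrate, 10.692 kg product B

Per-100 m² balance (a = potassium nitrate, b = product B):
K₂O: 0.44·a + 0.05·b = 1.3
N: 0.13·a + 0.15·b = 1.83
Eliminate b: (row1) − 0.05/0.15·(row2) → 0.396667·a = 0.69, so a = 1.739496.
Then b = (1.83 − 0.13·1.739496) / 0.15 = 10.6924.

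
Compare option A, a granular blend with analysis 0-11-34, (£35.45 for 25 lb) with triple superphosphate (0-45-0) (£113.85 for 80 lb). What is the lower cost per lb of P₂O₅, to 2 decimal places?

option A: P₂O₅ per bag = 25 × 11% = 2.75 lb; cost = 35.45 / 2.75 = £12.8909/lb P₂O₅.
triple superphosphate: P₂O₅ per bag = 80 × 45% = 36 lb; cost = 113.85 / 36 = £3.1625/lb P₂O₅.
triple superphosphate is cheaper.

£3.16 per lb P₂O₅ (triple superphosphate)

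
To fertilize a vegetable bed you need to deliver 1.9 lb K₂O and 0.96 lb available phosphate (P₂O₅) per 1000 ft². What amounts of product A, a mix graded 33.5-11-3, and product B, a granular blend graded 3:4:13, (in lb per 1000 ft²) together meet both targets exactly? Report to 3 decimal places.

3.725 lb product A, 13.756 lb product B

Let a = lb of product A, b = lb of product B (per 1000 ft²).
K₂O: 0.03·a + 0.13·b = 1.9
P₂O₅: 0.11·a + 0.04·b = 0.96
From row1: a = (1.9 − 0.13·b) / 0.03.
Into row2: 0.11·(1.9 − 0.13·b)/0.03 + 0.04·b = 0.96 → b = 13.7557, a = 3.72519.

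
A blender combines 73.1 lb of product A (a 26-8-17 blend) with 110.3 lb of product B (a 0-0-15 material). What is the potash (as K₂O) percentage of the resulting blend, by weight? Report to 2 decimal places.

15.80% K₂O

Total mass = 73.1 + 110.3 = 183.4 lb.
K₂O mass = 17%×73.1 + 15%×110.3 = 28.972 lb.
% K₂O = 28.972 / 183.4 = 15.7972%.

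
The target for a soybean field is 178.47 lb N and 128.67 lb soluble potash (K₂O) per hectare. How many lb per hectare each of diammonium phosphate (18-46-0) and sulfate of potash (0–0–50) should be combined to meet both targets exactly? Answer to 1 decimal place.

Per-hectare balance (a = diammonium phosphate, b = sulfate of potash):
N: 0.18·a + 0·b = 178.47
K₂O: 0·a + 0.5·b = 128.67
Solving simultaneously: a = 991.5, b = 257.34.

991.5 lb diammonium phosphate, 257.3 lb sulfate of potash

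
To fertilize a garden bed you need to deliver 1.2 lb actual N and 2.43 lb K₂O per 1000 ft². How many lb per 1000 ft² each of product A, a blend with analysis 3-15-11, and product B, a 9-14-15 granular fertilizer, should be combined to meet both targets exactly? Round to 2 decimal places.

With a, b = lb per 1000 ft² of product A and product B:
N: 0.03·a + 0.09·b = 1.2
K₂O: 0.11·a + 0.15·b = 2.43
From row1: a = (1.2 − 0.09·b) / 0.03.
Into row2: 0.11·(1.2 − 0.09·b)/0.03 + 0.15·b = 2.43 → b = 10.9444, a = 7.16667.

7.17 lb product A, 10.94 lb product B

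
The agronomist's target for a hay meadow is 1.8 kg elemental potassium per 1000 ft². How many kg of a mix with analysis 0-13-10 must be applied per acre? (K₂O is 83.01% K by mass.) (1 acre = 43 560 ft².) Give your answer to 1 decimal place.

944.6 kg of product per acre

As K₂O: 1.8 / 0.8301 = 2.16841 kg per 1000 ft².
Product per 1000 ft² = 2.16841 / 10% = 21.6841 kg.
Convert to per acre: 21.6841 × 43.56 = 944.561 kg.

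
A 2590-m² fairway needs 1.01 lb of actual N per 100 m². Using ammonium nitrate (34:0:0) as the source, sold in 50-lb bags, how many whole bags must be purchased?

Product per 100 m² = 1.01 / 34% = 2.97059 lb.
Total product = 2.97059 × 2590 / 100 = 76.9382 lb.
Bags = ⌈76.9382 / 50⌉ = 2.

2 bags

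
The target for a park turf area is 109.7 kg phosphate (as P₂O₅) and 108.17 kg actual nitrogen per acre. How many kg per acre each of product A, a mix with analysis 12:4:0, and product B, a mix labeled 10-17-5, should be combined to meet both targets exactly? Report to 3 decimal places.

452.372 kg product A, 538.854 kg product B

With a, b = kg per acre of product A and product B:
P₂O₅: 0.04·a + 0.17·b = 109.7
N: 0.12·a + 0.1·b = 108.17
From row1: a = (109.7 − 0.17·b) / 0.04.
Into row2: 0.12·(109.7 − 0.17·b)/0.04 + 0.1·b = 108.17 → b = 538.8537, a = 452.37195.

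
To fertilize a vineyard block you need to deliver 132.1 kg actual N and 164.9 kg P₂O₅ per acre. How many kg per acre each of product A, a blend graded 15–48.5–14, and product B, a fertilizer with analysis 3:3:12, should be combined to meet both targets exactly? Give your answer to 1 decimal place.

97.9 kg product A, 3913.8 kg product B

With a, b = kg per acre of product A and product B:
N: 0.15·a + 0.03·b = 132.1
P₂O₅: 0.485·a + 0.03·b = 164.9
Solving simultaneously: a = 97.9104, b = 3913.78.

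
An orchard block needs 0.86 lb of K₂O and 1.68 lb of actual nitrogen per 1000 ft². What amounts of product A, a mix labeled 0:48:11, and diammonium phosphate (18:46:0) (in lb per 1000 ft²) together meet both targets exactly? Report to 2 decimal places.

Let a = lb of product A, b = lb of diammonium phosphate (per 1000 ft²).
K₂O: 0.11·a + 0·b = 0.86
N: 0·a + 0.18·b = 1.68
Solving simultaneously: a = 7.81818, b = 9.33333.

7.82 lb product A, 9.33 lb diammonium phosphate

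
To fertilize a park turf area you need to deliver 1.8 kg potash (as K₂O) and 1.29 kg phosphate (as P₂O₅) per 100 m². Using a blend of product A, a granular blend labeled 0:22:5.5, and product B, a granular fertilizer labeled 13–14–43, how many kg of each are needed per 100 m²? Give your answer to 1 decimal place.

Per-100 m² balance (a = product A, b = product B):
K₂O: 0.055·a + 0.43·b = 1.8
P₂O₅: 0.22·a + 0.14·b = 1.29
Eliminate b: (row1) − 0.43/0.14·(row2) → -0.620714·a = -2.16214, so a = 3.48331.
Then b = (1.29 − 0.22·3.48331) / 0.14 = 3.74051.

3.5 kg product A, 3.7 kg product B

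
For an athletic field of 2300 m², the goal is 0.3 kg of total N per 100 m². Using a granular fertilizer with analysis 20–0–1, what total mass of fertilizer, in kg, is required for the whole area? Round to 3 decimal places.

34.500 kg

Product per 100 m² = 0.3 / 20% = 1.5 kg.
Total product = 1.5 × 2300 / 100 = 34.5 kg.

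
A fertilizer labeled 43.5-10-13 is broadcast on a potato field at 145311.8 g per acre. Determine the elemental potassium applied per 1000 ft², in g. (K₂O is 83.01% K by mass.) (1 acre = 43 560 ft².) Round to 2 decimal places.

K₂O per acre = 145311.8 × 13% = 18890.5 g.
Elemental K = 18890.5 × 0.8301 = 15681 g per acre.
Convert to per 1000 ft²: 15681 × 0.0229568 = 359.987 g.

359.99 g K per thousand sq ft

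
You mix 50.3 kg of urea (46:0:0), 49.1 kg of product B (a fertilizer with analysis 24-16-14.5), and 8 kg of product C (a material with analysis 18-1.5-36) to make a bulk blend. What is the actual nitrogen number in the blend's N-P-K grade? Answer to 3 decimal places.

33.857% N

Total mass = 50.3 + 49.1 + 8 = 107.4 kg.
N mass = 46%×50.3 + 24%×49.1 + 18%×8 = 36.362 kg.
% N = 36.362 / 107.4 = 33.8566%.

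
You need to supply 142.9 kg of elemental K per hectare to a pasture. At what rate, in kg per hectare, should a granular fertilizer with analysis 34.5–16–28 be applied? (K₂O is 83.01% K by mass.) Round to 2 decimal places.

As K₂O: 142.9 / 0.8301 = 172.148 kg per hectare.
Product per hectare = 172.148 / 28% = 614.814 kg.

614.81 kg of product per hectare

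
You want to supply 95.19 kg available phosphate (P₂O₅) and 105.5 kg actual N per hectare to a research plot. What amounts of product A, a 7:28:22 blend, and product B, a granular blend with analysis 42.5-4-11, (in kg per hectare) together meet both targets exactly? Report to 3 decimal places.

Let a = kg of product A, b = kg of product B (per hectare).
P₂O₅: 0.28·a + 0.04·b = 95.19
N: 0.07·a + 0.425·b = 105.5
From row1: a = (95.19 − 0.04·b) / 0.28.
Into row2: 0.07·(95.19 − 0.04·b)/0.28 + 0.425·b = 105.5 → b = 196.87349, a = 311.8395.

311.840 kg product A, 196.873 kg product B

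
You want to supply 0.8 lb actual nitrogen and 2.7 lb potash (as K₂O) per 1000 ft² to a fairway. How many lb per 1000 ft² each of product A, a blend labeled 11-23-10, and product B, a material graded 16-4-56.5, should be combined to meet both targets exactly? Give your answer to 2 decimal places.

With a, b = lb per 1000 ft² of product A and product B:
N: 0.11·a + 0.16·b = 0.8
K₂O: 0.1·a + 0.565·b = 2.7
Eliminate a: (row1) − 0.11/0.1·(row2) → -0.4615·b = -2.17, so b = 4.70206.
Back-substitute: a = (0.8 − 0.16·4.70206) / 0.11 = 0.433369.

0.43 lb product A, 4.70 lb product B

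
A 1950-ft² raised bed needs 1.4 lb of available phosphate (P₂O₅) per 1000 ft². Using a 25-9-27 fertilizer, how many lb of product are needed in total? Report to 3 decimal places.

30.333 lb

Product per 1000 ft² = 1.4 / 9% = 15.5556 lb.
Total product = 15.5556 × 1950 / 1000 = 30.3333 lb.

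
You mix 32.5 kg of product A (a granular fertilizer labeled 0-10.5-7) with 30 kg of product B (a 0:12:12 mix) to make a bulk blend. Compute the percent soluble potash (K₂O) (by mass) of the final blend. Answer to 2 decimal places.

9.40% K₂O

Total mass = 32.5 + 30 = 62.5 kg.
K₂O mass = 7%×32.5 + 12%×30 = 5.875 kg.
% K₂O = 5.875 / 62.5 = 9.4%.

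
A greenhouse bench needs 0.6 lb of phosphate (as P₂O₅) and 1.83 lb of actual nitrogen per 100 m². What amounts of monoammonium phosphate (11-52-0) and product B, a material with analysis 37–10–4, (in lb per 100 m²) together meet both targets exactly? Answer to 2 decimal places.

0.21 lb monoammonium phosphate, 4.88 lb product B

With a, b = lb per 100 m² of monoammonium phosphate and product B:
P₂O₅: 0.52·a + 0.1·b = 0.6
N: 0.11·a + 0.37·b = 1.83
From row1: a = (0.6 − 0.1·b) / 0.52.
Into row2: 0.11·(0.6 − 0.1·b)/0.52 + 0.37·b = 1.83 → b = 4.88203, a = 0.214994.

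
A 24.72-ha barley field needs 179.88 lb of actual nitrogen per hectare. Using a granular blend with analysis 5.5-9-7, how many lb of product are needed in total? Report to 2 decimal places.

80847.88 lb

Product per hectare = 179.88 / 5.5% = 3270.55 lb.
Total product = 3270.55 × 24.72 = 80847.884 lb.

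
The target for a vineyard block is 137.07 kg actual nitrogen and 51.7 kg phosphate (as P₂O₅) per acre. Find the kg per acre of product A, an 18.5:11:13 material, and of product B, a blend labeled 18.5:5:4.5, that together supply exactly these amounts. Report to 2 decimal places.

244.23 kg product A, 496.68 kg product B

Per-acre balance (a = product A, b = product B):
N: 0.185·a + 0.185·b = 137.07
P₂O₅: 0.11·a + 0.05·b = 51.7
From row1: a = (137.07 − 0.185·b) / 0.185.
Into row2: 0.11·(137.07 − 0.185·b)/0.185 + 0.05·b = 51.7 → b = 496.6847, a = 244.234.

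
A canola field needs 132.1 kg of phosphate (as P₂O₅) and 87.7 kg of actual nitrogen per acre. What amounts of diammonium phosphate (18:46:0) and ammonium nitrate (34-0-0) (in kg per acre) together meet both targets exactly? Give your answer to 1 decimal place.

Per-acre balance (a = diammonium phosphate, b = ammonium nitrate):
P₂O₅: 0.46·a + 0·b = 132.1
N: 0.18·a + 0.34·b = 87.7
Eliminate b: (row1) − 0/0.34·(row2) → 0.46·a = 132.1, so a = 287.174.
Then b = (87.7 − 0.18·287.174) / 0.34 = 105.908.

287.2 kg diammonium phosphate, 105.9 kg ammonium nitrate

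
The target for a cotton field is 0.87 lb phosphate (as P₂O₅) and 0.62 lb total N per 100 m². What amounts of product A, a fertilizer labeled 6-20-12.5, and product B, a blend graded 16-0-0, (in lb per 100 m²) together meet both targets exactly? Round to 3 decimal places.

4.350 lb product A, 2.244 lb product B

Per-100 m² balance (a = product A, b = product B):
P₂O₅: 0.2·a + 0·b = 0.87
N: 0.06·a + 0.16·b = 0.62
Solving simultaneously: a = 4.35, b = 2.24375.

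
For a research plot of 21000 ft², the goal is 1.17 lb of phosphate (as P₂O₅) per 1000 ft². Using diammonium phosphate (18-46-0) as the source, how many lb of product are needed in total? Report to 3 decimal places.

Product per 1000 ft² = 1.17 / 46% = 2.54348 lb.
Total product = 2.54348 × 21000 / 1000 = 53.41304 lb.

53.413 lb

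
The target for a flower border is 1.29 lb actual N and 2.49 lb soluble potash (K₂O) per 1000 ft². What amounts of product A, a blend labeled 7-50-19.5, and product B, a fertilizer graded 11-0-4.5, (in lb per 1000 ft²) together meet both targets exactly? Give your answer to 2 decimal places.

Let a = lb of product A, b = lb of product B (per 1000 ft²).
N: 0.07·a + 0.11·b = 1.29
K₂O: 0.195·a + 0.045·b = 2.49
Solving simultaneously: a = 11.7951, b = 4.22131.

11.80 lb product A, 4.22 lb product B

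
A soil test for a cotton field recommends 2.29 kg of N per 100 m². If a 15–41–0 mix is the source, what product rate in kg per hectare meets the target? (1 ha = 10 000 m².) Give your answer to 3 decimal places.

Product per 100 m² = 2.29 / 15% = 15.2667 kg.
Convert to per hectare: 15.2667 × 100 = 1526.6667 kg.

1526.667 kg of product per hectare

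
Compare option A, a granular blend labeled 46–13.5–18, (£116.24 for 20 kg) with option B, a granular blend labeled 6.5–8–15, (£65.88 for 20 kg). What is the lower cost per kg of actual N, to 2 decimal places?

option A: N per bag = 20 × 46% = 9.2 kg; cost = 116.24 / 9.2 = £12.6348/kg N.
option B: N per bag = 20 × 6.5% = 1.3 kg; cost = 65.88 / 1.3 = £50.6769/kg N.
option A is cheaper.

£12.63 per kg N (option A)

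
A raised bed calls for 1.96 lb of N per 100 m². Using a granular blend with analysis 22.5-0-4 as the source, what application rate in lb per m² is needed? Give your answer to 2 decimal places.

Product per 100 m² = 1.96 / 22.5% = 8.71111 lb.
Convert to per m²: 8.71111 × 0.01 = 0.0871111 lb.

0.09 lb of product per sq m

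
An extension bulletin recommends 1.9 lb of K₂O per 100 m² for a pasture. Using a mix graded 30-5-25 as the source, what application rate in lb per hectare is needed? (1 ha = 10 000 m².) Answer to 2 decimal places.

Product per 100 m² = 1.9 / 25% = 7.6 lb.
Convert to per hectare: 7.6 × 100 = 760 lb.

760.00 lb of product per hectare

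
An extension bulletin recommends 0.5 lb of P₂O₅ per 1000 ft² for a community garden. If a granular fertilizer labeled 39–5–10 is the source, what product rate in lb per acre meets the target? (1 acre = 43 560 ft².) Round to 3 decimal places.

Product per 1000 ft² = 0.5 / 5% = 10 lb.
Convert to per acre: 10 × 43.56 = 435.6 lb.

435.600 lb of product per acre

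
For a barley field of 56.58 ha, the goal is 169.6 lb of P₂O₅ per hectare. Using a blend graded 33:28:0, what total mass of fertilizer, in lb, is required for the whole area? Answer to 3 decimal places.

34271.314 lb

Product per hectare = 169.6 / 28% = 605.714 lb.
Total product = 605.714 × 56.58 = 34271.3143 lb.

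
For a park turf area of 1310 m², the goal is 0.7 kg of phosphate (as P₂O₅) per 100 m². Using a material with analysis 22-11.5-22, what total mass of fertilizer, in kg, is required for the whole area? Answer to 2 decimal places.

Product per 100 m² = 0.7 / 11.5% = 6.08696 kg.
Total product = 6.08696 × 1310 / 100 = 79.7391 kg.

79.74 kg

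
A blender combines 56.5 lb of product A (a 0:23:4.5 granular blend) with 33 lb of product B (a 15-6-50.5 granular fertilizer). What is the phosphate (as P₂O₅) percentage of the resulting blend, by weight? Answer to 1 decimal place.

16.7% P₂O₅

Total mass = 56.5 + 33 = 89.5 lb.
P₂O₅ mass = 23%×56.5 + 6%×33 = 14.975 lb.
% P₂O₅ = 14.975 / 89.5 = 16.7318%.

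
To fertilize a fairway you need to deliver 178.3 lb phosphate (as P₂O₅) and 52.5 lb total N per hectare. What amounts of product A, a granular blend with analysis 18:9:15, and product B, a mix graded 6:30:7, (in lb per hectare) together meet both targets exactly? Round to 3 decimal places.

Per-hectare balance (a = product A, b = product B):
P₂O₅: 0.09·a + 0.3·b = 178.3
N: 0.18·a + 0.06·b = 52.5
Eliminate a: (row1) − 0.09/0.18·(row2) → 0.27·b = 152.05, so b = 563.1481.
Back-substitute: a = (178.3 − 0.3·563.1481) / 0.09 = 103.9506.

103.951 lb product A, 563.148 lb product B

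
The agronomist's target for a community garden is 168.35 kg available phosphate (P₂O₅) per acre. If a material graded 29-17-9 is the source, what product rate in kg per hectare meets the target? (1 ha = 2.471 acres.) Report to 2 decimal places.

Product per acre = 168.35 / 17% = 990.294 kg.
Convert to per hectare: 990.294 × 2.471 = 2447.017 kg.

2447.02 kg of product per hectare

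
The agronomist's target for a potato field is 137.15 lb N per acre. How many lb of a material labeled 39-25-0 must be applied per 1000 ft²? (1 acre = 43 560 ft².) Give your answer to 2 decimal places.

8.07 lb of product per thousand sq ft

Product per acre = 137.15 / 39% = 351.667 lb.
Convert to per 1000 ft²: 351.667 × 0.0229568 = 8.07316 lb.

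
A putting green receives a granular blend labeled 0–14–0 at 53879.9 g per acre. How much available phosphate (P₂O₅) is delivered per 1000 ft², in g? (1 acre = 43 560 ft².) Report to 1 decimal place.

P₂O₅ per acre = 53879.9 × 14% = 7543.19 g.
Convert to per 1000 ft²: 7543.19 × 0.0229568 = 173.168 g.

173.2 g P₂O₅ per thousand sq ft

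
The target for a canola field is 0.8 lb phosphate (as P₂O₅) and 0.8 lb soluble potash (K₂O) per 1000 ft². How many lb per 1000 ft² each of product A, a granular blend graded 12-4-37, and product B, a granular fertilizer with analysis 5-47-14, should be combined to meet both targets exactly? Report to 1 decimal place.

1.6 lb product A, 1.6 lb product B

Per-1000 ft² balance (a = product A, b = product B):
P₂O₅: 0.04·a + 0.47·b = 0.8
K₂O: 0.37·a + 0.14·b = 0.8
From row1: a = (0.8 − 0.47·b) / 0.04.
Into row2: 0.37·(0.8 − 0.47·b)/0.04 + 0.14·b = 0.8 → b = 1.56863, a = 1.56863.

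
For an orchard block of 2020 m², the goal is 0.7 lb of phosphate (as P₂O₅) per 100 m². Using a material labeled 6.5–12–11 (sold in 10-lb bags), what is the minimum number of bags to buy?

12 bags

Product per 100 m² = 0.7 / 12% = 5.83333 lb.
Total product = 5.83333 × 2020 / 100 = 117.833 lb.
Bags = ⌈117.833 / 10⌉ = 12.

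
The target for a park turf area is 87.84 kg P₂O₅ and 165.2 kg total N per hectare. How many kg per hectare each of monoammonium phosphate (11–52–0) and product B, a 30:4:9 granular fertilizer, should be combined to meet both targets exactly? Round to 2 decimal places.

Per-hectare balance (a = monoammonium phosphate, b = product B):
P₂O₅: 0.52·a + 0.04·b = 87.84
N: 0.11·a + 0.3·b = 165.2
From row1: a = (87.84 − 0.04·b) / 0.52.
Into row2: 0.11·(87.84 − 0.04·b)/0.52 + 0.3·b = 165.2 → b = 502.913, a = 130.237.

130.24 kg monoammonium phosphate, 502.91 kg product B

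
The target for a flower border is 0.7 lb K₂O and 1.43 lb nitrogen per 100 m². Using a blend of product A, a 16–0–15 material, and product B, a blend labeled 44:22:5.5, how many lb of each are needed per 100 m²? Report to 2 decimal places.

Let a = lb of product A, b = lb of product B (per 100 m²).
K₂O: 0.15·a + 0.055·b = 0.7
N: 0.16·a + 0.44·b = 1.43
Eliminate b: (row1) − 0.055/0.44·(row2) → 0.13·a = 0.52125, so a = 4.00962.
Then b = (1.43 − 0.16·4.00962) / 0.44 = 1.79196.

4.01 lb product A, 1.79 lb product B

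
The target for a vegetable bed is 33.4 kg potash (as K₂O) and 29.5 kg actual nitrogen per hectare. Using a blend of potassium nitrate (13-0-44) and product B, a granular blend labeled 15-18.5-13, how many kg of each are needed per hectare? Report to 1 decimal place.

23.9 kg potassium nitrate, 175.9 kg product B

Per-hectare balance (a = potassium nitrate, b = product B):
K₂O: 0.44·a + 0.13·b = 33.4
N: 0.13·a + 0.15·b = 29.5
From row1: a = (33.4 − 0.13·b) / 0.44.
Into row2: 0.13·(33.4 − 0.13·b)/0.44 + 0.15·b = 29.5 → b = 175.927, a = 23.9308.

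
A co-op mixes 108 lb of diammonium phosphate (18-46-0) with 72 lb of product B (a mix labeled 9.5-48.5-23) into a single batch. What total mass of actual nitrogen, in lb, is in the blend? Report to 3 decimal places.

N mass = 18%×108 + 9.5%×72 = 26.28 lb.

26.280 lb N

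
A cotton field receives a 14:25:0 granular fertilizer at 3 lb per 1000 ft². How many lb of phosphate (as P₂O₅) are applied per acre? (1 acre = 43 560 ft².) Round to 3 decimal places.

P₂O₅ per 1000 ft² = 3 × 25% = 0.75 lb.
Convert to per acre: 0.75 × 43.56 = 32.67 lb.

32.670 lb P₂O₅ per acre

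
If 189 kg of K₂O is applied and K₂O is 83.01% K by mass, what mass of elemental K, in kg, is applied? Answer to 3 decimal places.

K = 189 × 0.8301 = 156.8889 kg.

156.889 kg K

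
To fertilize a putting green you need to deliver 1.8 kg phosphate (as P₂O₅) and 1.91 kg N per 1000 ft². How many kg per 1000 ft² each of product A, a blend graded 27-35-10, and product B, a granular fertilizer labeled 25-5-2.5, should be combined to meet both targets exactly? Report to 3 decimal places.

4.791 kg product A, 2.466 kg product B

With a, b = kg per 1000 ft² of product A and product B:
P₂O₅: 0.35·a + 0.05·b = 1.8
N: 0.27·a + 0.25·b = 1.91
Solving simultaneously: a = 4.79054, b = 2.46622.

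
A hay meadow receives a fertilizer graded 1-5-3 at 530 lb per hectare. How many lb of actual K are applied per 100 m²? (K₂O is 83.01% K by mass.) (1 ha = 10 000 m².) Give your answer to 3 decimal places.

0.132 lb K per hundred sq m

K₂O per hectare = 530 × 3% = 15.9 lb.
Elemental K = 15.9 × 0.8301 = 13.1986 lb per hectare.
Convert to per 100 m²: 13.1986 × 0.01 = 0.131986 lb.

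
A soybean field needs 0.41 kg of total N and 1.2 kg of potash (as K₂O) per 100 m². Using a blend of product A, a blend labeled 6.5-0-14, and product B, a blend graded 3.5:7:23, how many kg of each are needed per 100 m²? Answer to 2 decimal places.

With a, b = kg per 100 m² of product A and product B:
N: 0.065·a + 0.035·b = 0.41
K₂O: 0.14·a + 0.23·b = 1.2
Eliminate b: (row1) − 0.035/0.23·(row2) → 0.0436957·a = 0.227391, so a = 5.20398.
Then b = (1.2 − 0.14·5.20398) / 0.23 = 2.04975.

5.20 kg product A, 2.05 kg product B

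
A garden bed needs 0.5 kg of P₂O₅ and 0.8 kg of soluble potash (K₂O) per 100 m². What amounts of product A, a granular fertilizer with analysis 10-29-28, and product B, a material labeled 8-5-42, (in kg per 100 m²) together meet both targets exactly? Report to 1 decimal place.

1.6 kg product A, 0.9 kg product B

Let a = kg of product A, b = kg of product B (per 100 m²).
P₂O₅: 0.29·a + 0.05·b = 0.5
K₂O: 0.28·a + 0.42·b = 0.8
Eliminate b: (row1) − 0.05/0.42·(row2) → 0.256667·a = 0.404762, so a = 1.57699.
Then b = (0.8 − 0.28·1.57699) / 0.42 = 0.853432.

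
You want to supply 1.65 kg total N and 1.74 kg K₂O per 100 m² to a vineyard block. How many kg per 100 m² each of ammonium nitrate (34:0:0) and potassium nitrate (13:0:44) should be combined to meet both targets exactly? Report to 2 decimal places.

Let a = kg of ammonium nitrate, b = kg of potassium nitrate (per 100 m²).
N: 0.34·a + 0.13·b = 1.65
K₂O: 0·a + 0.44·b = 1.74
Solving simultaneously: a = 3.34091, b = 3.95455.

3.34 kg ammonium nitrate, 3.95 kg potassium nitrate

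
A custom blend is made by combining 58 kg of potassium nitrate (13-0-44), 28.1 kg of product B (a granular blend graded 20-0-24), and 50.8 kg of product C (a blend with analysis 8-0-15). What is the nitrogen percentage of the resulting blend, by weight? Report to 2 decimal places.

12.58% N

Total mass = 58 + 28.1 + 50.8 = 136.9 kg.
N mass = 13%×58 + 20%×28.1 + 8%×50.8 = 17.224 kg.
% N = 17.224 / 136.9 = 12.5814%.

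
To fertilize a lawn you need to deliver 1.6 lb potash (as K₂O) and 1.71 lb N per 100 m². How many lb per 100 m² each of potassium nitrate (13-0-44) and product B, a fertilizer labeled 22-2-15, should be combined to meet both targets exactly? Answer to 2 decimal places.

1.24 lb potassium nitrate, 7.04 lb product B

Per-100 m² balance (a = potassium nitrate, b = product B):
K₂O: 0.44·a + 0.15·b = 1.6
N: 0.13·a + 0.22·b = 1.71
Eliminate b: (row1) − 0.15/0.22·(row2) → 0.351364·a = 0.434091, so a = 1.23545.
Then b = (1.71 − 0.13·1.23545) / 0.22 = 7.04269.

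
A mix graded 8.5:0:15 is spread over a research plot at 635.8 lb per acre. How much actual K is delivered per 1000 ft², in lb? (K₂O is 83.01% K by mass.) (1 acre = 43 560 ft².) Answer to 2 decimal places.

1.82 lb K per thousand sq ft

K₂O per acre = 635.8 × 15% = 95.37 lb.
Elemental K = 95.37 × 0.8301 = 79.1666 lb per acre.
Convert to per 1000 ft²: 79.1666 × 0.0229568 = 1.81742 lb.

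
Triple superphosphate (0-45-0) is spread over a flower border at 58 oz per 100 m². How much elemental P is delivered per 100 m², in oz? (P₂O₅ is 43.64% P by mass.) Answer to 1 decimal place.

P₂O₅ per 100 m² = 58 × 45% = 26.1 oz.
Elemental P = 26.1 × 0.4364 = 11.39 oz per 100 m².

11.4 oz P per hundred sq m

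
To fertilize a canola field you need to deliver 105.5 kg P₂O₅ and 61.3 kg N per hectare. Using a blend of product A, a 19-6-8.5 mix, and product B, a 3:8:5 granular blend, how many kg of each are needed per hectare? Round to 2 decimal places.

Let a = kg of product A, b = kg of product B (per hectare).
P₂O₅: 0.06·a + 0.08·b = 105.5
N: 0.19·a + 0.03·b = 61.3
From row1: a = (105.5 − 0.08·b) / 0.06.
Into row2: 0.19·(105.5 − 0.08·b)/0.06 + 0.03·b = 61.3 → b = 1221.418, a = 129.776.

129.78 kg product A, 1221.42 kg product B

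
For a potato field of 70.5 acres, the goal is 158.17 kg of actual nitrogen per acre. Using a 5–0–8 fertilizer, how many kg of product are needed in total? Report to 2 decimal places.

Product per acre = 158.17 / 5% = 3163.4 kg.
Total product = 3163.4 × 70.5 = 223019.7 kg.

223019.70 kg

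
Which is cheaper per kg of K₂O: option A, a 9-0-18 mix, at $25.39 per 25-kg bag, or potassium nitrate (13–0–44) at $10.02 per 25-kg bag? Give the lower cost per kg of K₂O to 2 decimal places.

option A: K₂O per bag = 25 × 18% = 4.5 kg; cost = 25.39 / 4.5 = $5.6422/kg K₂O.
potassium nitrate: K₂O per bag = 25 × 44% = 11 kg; cost = 10.02 / 11 = $0.9109/kg K₂O.
potassium nitrate is cheaper.

$0.91 per kg K₂O (potassium nitrate)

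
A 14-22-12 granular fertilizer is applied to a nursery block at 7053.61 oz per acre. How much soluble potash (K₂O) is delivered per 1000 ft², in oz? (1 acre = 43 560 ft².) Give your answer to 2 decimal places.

19.43 oz K₂O per thousand sq ft

K₂O per acre = 7053.61 × 12% = 846.433 oz.
Convert to per 1000 ft²: 846.433 × 0.0229568 = 19.4314 oz.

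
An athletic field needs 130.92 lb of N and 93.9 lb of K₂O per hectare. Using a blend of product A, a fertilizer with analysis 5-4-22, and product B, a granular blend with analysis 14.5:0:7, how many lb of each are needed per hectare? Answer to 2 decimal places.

With a, b = lb per hectare of product A and product B:
N: 0.05·a + 0.145·b = 130.92
K₂O: 0.22·a + 0.07·b = 93.9
Eliminate a: (row1) − 0.05/0.22·(row2) → 0.129091·b = 109.579, so b = 848.852.
Back-substitute: a = (130.92 − 0.145·848.852) / 0.05 = 156.729.

156.73 lb product A, 848.85 lb product B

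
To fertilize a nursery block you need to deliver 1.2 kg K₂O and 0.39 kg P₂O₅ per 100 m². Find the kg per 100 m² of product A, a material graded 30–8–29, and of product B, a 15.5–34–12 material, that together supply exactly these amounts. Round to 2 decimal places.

4.06 kg product A, 0.19 kg product B

With a, b = kg per 100 m² of product A and product B:
K₂O: 0.29·a + 0.12·b = 1.2
P₂O₅: 0.08·a + 0.34·b = 0.39
Eliminate a: (row1) − 0.29/0.08·(row2) → -1.1125·b = -0.21375, so b = 0.192135.
Back-substitute: a = (1.2 − 0.12·0.192135) / 0.29 = 4.05843.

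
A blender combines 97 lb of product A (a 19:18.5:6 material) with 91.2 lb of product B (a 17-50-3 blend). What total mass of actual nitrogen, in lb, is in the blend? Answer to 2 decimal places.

33.93 lb N

N mass = 19%×97 + 17%×91.2 = 33.934 lb.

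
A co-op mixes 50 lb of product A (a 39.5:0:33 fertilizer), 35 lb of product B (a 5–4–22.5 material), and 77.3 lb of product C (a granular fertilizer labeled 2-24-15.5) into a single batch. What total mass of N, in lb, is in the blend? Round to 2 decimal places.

23.05 lb N

N mass = 39.5%×50 + 5%×35 + 2%×77.3 = 23.046 lb.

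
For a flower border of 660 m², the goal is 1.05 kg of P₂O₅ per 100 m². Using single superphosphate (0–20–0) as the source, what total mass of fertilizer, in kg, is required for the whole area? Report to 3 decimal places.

Product per 100 m² = 1.05 / 20% = 5.25 kg.
Total product = 5.25 × 660 / 100 = 34.65 kg.

34.650 kg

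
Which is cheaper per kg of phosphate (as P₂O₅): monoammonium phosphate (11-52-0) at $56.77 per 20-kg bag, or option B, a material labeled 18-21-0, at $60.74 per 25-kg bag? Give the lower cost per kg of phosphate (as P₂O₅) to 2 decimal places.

$5.46 per kg P₂O₅ (monoammonium phosphate)

monoammonium phosphate: P₂O₅ per bag = 20 × 52% = 10.4 kg; cost = 56.77 / 10.4 = $5.4587/kg P₂O₅.
option B: P₂O₅ per bag = 25 × 21% = 5.25 kg; cost = 60.74 / 5.25 = $11.5695/kg P₂O₅.
monoammonium phosphate is cheaper.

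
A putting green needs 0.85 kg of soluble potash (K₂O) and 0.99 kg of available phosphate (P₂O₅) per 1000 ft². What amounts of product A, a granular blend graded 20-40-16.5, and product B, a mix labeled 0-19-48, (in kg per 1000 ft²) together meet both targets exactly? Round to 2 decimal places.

1.95 kg product A, 1.10 kg product B

Let a = kg of product A, b = kg of product B (per 1000 ft²).
K₂O: 0.165·a + 0.48·b = 0.85
P₂O₅: 0.4·a + 0.19·b = 0.99
Eliminate a: (row1) − 0.165/0.4·(row2) → 0.401625·b = 0.441625, so b = 1.0996.
Back-substitute: a = (0.85 − 0.48·1.0996) / 0.165 = 1.95269.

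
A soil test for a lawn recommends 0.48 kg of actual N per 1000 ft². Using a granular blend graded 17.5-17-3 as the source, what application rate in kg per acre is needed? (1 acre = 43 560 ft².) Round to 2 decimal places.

Product per 1000 ft² = 0.48 / 17.5% = 2.74286 kg.
Convert to per acre: 2.74286 × 43.56 = 119.479 kg.

119.48 kg of product per acre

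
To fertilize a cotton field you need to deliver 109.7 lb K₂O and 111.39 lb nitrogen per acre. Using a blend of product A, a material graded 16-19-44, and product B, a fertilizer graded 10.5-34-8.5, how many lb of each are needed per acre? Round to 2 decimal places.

With a, b = lb per acre of product A and product B:
K₂O: 0.44·a + 0.085·b = 109.7
N: 0.16·a + 0.105·b = 111.39
From row1: a = (109.7 − 0.085·b) / 0.44.
Into row2: 0.16·(109.7 − 0.085·b)/0.44 + 0.105·b = 111.39 → b = 965.018, a = 62.8942.

62.89 lb product A, 965.02 lb product B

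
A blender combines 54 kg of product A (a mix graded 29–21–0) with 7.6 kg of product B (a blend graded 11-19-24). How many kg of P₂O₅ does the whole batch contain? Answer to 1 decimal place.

12.8 kg P₂O₅

P₂O₅ mass = 21%×54 + 19%×7.6 = 12.784 kg.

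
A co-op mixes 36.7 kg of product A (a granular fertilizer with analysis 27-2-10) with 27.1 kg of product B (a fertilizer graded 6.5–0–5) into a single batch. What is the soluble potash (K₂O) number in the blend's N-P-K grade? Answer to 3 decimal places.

Total mass = 36.7 + 27.1 = 63.8 kg.
K₂O mass = 10%×36.7 + 5%×27.1 = 5.025 kg.
% K₂O = 5.025 / 63.8 = 7.87618%.

7.876% K₂O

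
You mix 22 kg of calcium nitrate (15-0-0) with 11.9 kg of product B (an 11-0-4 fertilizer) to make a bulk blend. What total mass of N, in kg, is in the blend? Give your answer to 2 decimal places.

N mass = 15%×22 + 11%×11.9 = 4.609 kg.

4.61 kg N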